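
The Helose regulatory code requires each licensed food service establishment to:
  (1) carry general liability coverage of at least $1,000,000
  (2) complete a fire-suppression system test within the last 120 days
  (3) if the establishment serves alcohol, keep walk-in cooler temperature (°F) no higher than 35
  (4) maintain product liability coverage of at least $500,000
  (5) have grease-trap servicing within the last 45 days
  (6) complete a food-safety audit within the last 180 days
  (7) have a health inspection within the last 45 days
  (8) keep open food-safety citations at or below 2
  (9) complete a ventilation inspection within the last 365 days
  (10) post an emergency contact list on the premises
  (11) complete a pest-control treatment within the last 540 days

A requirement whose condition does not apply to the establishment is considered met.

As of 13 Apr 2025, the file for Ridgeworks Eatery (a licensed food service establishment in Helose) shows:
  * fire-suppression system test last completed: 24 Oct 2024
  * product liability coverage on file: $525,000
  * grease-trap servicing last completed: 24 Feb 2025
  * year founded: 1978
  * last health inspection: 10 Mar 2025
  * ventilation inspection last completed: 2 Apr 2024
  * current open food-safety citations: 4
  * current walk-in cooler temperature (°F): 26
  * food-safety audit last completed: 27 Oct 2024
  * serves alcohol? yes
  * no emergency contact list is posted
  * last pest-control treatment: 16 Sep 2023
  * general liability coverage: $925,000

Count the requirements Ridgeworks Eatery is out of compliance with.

7

1. general liability coverage $925,000 < $1,000,000 → not met
2. fire-suppression system test 171 days ago vs limit 120 → not met
3. condition 'serves alcohol' holds; walk-in cooler temperature (°F) 26 ≤ 35 → met
4. product liability coverage $525,000 ≥ $500,000 → met
5. grease-trap servicing 48 days ago vs limit 45 → not met
6. food-safety audit 168 days ago vs limit 180 → met
7. health inspection 34 days ago vs limit 45 → met
8. open food-safety citations 4 > 2 → not met
9. ventilation inspection 376 days ago vs limit 365 → not met
10. emergency contact list absent → not met
11. pest-control treatment 575 days ago vs limit 540 → not met
Not met: 7 of 11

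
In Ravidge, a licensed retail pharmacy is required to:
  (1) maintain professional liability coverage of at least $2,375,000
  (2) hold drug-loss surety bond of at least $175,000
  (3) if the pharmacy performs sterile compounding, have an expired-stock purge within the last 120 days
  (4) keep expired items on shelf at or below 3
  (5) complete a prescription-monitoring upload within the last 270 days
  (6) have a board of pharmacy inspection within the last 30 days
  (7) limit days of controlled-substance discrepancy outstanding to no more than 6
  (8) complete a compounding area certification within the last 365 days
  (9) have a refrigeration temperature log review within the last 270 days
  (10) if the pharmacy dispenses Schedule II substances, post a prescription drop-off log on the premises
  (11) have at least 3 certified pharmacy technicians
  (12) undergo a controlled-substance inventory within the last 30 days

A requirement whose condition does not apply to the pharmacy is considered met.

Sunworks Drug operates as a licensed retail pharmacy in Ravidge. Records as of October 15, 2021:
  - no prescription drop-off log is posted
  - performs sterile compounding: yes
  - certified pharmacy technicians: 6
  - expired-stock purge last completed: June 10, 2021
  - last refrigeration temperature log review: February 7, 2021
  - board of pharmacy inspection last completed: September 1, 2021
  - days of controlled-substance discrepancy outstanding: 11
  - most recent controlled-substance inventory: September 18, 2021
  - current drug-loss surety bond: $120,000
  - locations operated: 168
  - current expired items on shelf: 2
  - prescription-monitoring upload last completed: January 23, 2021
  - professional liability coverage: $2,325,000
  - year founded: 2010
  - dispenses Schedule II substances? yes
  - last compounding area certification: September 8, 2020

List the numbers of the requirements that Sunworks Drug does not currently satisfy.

1, 2, 3, 6, 7, 8, 10

1. professional liability coverage $2,325,000 < $2,375,000 → not met
2. drug-loss surety bond $120,000 < $175,000 → not met
3. condition 'performs sterile compounding' holds; expired-stock purge 127 days ago vs limit 120 → not met
4. expired items on shelf 2 ≤ 3 → met
5. prescription-monitoring upload 265 days ago vs limit 270 → met
6. board of pharmacy inspection 44 days ago vs limit 30 → not met
7. days of controlled-substance discrepancy outstanding 11 > 6 → not met
8. compounding area certification 402 days ago vs limit 365 → not met
9. refrigeration temperature log review 250 days ago vs limit 270 → met
10. condition 'dispenses Schedule II substances' holds; prescription drop-off log absent → not met
11. certified pharmacy technicians 6 ≥ 3 → met
12. controlled-substance inventory 27 days ago vs limit 30 → met
Not met: 1, 2, 3, 6, 7, 8, 10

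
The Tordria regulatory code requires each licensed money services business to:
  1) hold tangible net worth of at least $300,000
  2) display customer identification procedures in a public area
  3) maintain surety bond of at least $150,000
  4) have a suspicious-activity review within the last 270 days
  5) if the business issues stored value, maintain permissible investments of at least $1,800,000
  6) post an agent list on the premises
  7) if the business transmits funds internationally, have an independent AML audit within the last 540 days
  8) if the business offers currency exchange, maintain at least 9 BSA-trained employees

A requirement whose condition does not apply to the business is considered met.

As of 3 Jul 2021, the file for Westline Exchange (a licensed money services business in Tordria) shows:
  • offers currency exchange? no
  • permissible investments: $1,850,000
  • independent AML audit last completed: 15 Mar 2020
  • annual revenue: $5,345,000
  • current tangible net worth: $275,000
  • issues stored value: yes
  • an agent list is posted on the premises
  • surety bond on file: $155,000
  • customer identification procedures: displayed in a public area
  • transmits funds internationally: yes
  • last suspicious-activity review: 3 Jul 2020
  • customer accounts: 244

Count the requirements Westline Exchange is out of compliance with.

1. tangible net worth $275,000 < $300,000 → not met
2. customer identification procedures present → met
3. surety bond $155,000 ≥ $150,000 → met
4. suspicious-activity review 365 days ago vs limit 270 → not met
5. condition 'issues stored value' holds; permissible investments $1,850,000 ≥ $1,800,000 → met
6. agent list present → met
7. condition 'transmits funds internationally' holds; independent AML audit 475 days ago vs limit 540 → met
8. condition 'offers currency exchange' does not hold → requirement n/a → met
Not met: 2 of 8

2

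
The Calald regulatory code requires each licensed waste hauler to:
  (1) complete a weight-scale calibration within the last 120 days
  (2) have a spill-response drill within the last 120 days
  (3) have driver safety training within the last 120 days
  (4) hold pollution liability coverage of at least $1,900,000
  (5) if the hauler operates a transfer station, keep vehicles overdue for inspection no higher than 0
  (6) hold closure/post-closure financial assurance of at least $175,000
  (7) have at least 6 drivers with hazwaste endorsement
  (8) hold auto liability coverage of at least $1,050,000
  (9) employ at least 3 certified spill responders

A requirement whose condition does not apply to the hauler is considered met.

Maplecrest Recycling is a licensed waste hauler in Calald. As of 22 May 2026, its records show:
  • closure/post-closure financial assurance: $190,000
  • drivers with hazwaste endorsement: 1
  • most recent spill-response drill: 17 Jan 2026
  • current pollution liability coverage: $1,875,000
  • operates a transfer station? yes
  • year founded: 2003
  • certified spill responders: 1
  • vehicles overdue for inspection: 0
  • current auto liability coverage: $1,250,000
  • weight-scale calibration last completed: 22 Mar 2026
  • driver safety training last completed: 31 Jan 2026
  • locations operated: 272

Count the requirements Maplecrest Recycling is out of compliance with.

4

1. weight-scale calibration 61 days ago vs limit 120 → met
2. spill-response drill 125 days ago vs limit 120 → not met
3. driver safety training 111 days ago vs limit 120 → met
4. pollution liability coverage $1,875,000 < $1,900,000 → not met
5. condition 'operates a transfer station' holds; vehicles overdue for inspection 0 ≤ 0 → met
6. closure/post-closure financial assurance $190,000 ≥ $175,000 → met
7. drivers with hazwaste endorsement 1 < 6 → not met
8. auto liability coverage $1,250,000 ≥ $1,050,000 → met
9. certified spill responders 1 < 3 → not met
Not met: 4 of 9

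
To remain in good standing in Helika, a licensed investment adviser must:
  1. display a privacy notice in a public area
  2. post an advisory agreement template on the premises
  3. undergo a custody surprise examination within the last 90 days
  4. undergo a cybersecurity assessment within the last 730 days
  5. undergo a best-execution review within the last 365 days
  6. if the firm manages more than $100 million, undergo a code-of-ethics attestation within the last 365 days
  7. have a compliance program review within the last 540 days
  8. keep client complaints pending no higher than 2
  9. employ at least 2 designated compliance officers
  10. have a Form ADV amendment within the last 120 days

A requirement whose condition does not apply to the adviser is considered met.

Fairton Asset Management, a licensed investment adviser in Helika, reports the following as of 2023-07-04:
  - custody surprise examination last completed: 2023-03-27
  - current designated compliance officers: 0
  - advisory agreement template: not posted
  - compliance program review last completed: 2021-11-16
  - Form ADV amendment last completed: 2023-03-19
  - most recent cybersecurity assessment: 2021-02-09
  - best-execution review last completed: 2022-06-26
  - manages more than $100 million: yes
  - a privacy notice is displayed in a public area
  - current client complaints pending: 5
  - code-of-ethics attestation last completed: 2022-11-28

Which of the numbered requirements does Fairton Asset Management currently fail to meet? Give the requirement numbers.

1. privacy notice present → met
2. advisory agreement template absent → not met
3. custody surprise examination 99 days ago vs limit 90 → not met
4. cybersecurity assessment 875 days ago vs limit 730 → not met
5. best-execution review 373 days ago vs limit 365 → not met
6. condition 'manages more than $100 million' holds; code-of-ethics attestation 218 days ago vs limit 365 → met
7. compliance program review 595 days ago vs limit 540 → not met
8. client complaints pending 5 > 2 → not met
9. designated compliance officers 0 < 2 → not met
10. Form ADV amendment 107 days ago vs limit 120 → met
Not met: 2, 3, 4, 5, 7, 8, 9

2, 3, 4, 5, 7, 8, 9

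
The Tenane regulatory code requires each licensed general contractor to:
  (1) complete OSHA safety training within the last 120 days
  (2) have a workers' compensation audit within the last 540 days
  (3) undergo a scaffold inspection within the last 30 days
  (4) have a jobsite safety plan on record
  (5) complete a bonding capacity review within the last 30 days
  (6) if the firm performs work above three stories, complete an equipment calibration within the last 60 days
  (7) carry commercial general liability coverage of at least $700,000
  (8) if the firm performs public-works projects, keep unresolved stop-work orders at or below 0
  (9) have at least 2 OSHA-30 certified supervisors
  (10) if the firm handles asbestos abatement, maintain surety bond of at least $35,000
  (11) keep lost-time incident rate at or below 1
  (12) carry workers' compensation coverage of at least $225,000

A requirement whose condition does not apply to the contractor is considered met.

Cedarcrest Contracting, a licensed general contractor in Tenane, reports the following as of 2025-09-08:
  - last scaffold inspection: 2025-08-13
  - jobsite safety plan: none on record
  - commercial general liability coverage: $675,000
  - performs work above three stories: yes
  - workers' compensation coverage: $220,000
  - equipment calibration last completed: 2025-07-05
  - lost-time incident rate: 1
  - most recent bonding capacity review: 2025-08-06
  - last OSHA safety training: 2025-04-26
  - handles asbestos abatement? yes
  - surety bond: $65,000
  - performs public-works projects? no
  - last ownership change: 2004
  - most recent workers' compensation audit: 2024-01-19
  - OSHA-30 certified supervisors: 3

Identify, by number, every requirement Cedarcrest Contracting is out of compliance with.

1, 2, 4, 5, 6, 7, 12

1. OSHA safety training 135 days ago vs limit 120 → not met
2. workers' compensation audit 598 days ago vs limit 540 → not met
3. scaffold inspection 26 days ago vs limit 30 → met
4. jobsite safety plan absent → not met
5. bonding capacity review 33 days ago vs limit 30 → not met
6. condition 'performs work above three stories' holds; equipment calibration 65 days ago vs limit 60 → not met
7. commercial general liability coverage $675,000 < $700,000 → not met
8. condition 'performs public-works projects' does not hold → requirement n/a → met
9. OSHA-30 certified supervisors 3 ≥ 2 → met
10. condition 'handles asbestos abatement' holds; surety bond $65,000 ≥ $35,000 → met
11. lost-time incident rate 1 ≤ 1 → met
12. workers' compensation coverage $220,000 < $225,000 → not met
Not met: 1, 2, 4, 5, 6, 7, 12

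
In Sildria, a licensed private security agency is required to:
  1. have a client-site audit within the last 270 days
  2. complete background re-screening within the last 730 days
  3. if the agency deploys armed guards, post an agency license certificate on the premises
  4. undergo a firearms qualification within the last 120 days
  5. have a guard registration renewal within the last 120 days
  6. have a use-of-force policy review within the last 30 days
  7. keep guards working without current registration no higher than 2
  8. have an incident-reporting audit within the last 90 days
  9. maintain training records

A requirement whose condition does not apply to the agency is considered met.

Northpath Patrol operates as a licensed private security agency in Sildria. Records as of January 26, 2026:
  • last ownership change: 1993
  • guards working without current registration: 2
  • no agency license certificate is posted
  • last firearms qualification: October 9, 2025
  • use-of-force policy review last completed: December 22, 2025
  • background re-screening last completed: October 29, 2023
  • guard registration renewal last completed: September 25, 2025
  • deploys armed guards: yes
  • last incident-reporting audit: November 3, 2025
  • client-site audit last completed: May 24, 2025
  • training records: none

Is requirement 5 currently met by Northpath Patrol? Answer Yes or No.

No

5. guard registration renewal 123 days ago vs limit 120 → not met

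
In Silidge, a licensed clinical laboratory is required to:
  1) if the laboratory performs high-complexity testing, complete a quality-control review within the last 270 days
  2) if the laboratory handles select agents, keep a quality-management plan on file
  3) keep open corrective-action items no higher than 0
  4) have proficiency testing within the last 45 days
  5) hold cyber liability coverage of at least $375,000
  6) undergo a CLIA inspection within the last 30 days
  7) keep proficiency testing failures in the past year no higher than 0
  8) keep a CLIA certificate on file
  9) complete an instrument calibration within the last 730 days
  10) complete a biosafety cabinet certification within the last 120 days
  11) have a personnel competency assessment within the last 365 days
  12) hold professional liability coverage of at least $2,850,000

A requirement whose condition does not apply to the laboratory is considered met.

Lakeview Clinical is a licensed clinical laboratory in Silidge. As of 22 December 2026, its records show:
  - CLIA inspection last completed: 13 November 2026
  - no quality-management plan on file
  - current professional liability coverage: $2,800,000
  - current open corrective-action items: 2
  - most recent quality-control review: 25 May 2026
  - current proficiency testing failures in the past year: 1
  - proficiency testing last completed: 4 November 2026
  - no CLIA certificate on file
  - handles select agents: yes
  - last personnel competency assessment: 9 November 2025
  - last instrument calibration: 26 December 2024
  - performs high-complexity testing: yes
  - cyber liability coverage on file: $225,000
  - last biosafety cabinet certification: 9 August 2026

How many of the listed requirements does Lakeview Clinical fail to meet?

1. condition 'performs high-complexity testing' holds; quality-control review 211 days ago vs limit 270 → met
2. condition 'handles select agents' holds; quality-management plan absent → not met
3. open corrective-action items 2 > 0 → not met
4. proficiency testing 48 days ago vs limit 45 → not met
5. cyber liability coverage $225,000 < $375,000 → not met
6. CLIA inspection 39 days ago vs limit 30 → not met
7. proficiency testing failures in the past year 1 > 0 → not met
8. CLIA certificate absent → not met
9. instrument calibration 726 days ago vs limit 730 → met
10. biosafety cabinet certification 135 days ago vs limit 120 → not met
11. personnel competency assessment 408 days ago vs limit 365 → not met
12. professional liability coverage $2,800,000 < $2,850,000 → not met
Not met: 10 of 12

10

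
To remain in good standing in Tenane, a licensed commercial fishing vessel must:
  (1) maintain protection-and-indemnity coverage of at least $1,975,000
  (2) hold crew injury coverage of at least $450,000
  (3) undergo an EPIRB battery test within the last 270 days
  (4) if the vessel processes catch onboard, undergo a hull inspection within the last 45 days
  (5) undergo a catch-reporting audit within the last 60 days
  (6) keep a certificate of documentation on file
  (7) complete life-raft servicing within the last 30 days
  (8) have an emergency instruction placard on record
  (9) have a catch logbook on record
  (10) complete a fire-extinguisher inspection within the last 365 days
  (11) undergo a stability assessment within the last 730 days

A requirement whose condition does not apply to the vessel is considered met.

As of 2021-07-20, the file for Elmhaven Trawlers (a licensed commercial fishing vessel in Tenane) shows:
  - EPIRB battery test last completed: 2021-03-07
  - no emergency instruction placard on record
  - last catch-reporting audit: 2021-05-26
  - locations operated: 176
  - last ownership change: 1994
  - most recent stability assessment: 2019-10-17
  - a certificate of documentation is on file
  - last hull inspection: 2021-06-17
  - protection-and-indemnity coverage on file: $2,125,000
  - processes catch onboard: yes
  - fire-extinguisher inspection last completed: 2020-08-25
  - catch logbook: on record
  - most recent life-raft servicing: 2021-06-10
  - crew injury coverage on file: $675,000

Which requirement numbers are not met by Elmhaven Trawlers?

7, 8

1. protection-and-indemnity coverage $2,125,000 ≥ $1,975,000 → met
2. crew injury coverage $675,000 ≥ $450,000 → met
3. EPIRB battery test 135 days ago vs limit 270 → met
4. condition 'processes catch onboard' holds; hull inspection 33 days ago vs limit 45 → met
5. catch-reporting audit 55 days ago vs limit 60 → met
6. certificate of documentation present → met
7. life-raft servicing 40 days ago vs limit 30 → not met
8. emergency instruction placard absent → not met
9. catch logbook present → met
10. fire-extinguisher inspection 329 days ago vs limit 365 → met
11. stability assessment 642 days ago vs limit 730 → met
Not met: 7, 8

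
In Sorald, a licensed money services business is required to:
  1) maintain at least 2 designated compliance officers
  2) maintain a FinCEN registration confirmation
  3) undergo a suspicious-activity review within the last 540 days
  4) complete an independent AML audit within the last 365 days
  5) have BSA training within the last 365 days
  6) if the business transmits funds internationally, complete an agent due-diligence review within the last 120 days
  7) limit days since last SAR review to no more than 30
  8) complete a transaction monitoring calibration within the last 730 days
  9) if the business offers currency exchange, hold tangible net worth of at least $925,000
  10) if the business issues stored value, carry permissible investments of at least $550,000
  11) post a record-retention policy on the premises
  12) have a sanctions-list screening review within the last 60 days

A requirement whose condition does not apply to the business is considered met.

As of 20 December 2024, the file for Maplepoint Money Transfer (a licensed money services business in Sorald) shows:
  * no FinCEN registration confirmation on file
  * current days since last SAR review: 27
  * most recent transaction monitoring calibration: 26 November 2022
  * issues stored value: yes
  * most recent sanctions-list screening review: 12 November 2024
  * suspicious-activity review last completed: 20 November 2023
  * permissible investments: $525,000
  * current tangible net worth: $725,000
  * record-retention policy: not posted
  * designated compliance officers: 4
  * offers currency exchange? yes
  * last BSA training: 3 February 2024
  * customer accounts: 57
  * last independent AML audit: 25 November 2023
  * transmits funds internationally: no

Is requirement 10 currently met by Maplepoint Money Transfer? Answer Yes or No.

10. condition 'issues stored value' holds; permissible investments $525,000 < $550,000 → not met

No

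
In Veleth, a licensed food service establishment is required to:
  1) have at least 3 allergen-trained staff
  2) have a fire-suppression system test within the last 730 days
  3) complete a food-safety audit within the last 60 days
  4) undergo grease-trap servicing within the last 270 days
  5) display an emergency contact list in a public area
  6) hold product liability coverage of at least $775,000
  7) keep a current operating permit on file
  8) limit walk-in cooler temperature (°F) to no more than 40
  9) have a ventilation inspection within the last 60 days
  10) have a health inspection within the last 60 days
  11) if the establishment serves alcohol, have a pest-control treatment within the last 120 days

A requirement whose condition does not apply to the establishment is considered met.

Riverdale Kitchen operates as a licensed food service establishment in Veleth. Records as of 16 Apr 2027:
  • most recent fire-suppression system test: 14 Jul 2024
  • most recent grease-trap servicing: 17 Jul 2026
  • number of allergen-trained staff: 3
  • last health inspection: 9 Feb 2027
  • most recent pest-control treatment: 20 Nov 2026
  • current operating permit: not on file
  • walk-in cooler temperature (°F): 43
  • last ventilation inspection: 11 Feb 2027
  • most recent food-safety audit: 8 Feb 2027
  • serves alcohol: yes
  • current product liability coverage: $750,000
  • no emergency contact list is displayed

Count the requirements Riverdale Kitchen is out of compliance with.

1. allergen-trained staff 3 ≥ 3 → met
2. fire-suppression system test 1006 days ago vs limit 730 → not met
3. food-safety audit 67 days ago vs limit 60 → not met
4. grease-trap servicing 273 days ago vs limit 270 → not met
5. emergency contact list absent → not met
6. product liability coverage $750,000 < $775,000 → not met
7. current operating permit absent → not met
8. walk-in cooler temperature (°F) 43 > 40 → not met
9. ventilation inspection 64 days ago vs limit 60 → not met
10. health inspection 66 days ago vs limit 60 → not met
11. condition 'serves alcohol' holds; pest-control treatment 147 days ago vs limit 120 → not met
Not met: 10 of 11

10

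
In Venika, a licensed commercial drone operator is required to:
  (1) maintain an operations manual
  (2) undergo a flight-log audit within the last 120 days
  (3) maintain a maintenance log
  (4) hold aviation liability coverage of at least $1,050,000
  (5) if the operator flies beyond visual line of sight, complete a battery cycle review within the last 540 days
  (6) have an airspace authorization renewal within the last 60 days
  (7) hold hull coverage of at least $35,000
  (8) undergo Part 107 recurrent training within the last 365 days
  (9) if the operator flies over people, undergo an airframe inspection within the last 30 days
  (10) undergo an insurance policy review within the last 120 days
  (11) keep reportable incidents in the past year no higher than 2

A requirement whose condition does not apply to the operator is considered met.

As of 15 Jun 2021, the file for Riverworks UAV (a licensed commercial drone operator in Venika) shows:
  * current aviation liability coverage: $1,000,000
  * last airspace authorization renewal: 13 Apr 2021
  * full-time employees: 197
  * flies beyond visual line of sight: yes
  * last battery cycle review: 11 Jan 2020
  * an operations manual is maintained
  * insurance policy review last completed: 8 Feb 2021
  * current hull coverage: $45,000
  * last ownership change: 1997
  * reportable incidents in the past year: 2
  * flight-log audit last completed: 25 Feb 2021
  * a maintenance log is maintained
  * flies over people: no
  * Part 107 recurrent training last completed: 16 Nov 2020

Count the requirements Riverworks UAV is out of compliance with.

3

1. operations manual present → met
2. flight-log audit 110 days ago vs limit 120 → met
3. maintenance log present → met
4. aviation liability coverage $1,000,000 < $1,050,000 → not met
5. condition 'flies beyond visual line of sight' holds; battery cycle review 521 days ago vs limit 540 → met
6. airspace authorization renewal 63 days ago vs limit 60 → not met
7. hull coverage $45,000 ≥ $35,000 → met
8. Part 107 recurrent training 211 days ago vs limit 365 → met
9. condition 'flies over people' does not hold → requirement n/a → met
10. insurance policy review 127 days ago vs limit 120 → not met
11. reportable incidents in the past year 2 ≤ 2 → met
Not met: 3 of 11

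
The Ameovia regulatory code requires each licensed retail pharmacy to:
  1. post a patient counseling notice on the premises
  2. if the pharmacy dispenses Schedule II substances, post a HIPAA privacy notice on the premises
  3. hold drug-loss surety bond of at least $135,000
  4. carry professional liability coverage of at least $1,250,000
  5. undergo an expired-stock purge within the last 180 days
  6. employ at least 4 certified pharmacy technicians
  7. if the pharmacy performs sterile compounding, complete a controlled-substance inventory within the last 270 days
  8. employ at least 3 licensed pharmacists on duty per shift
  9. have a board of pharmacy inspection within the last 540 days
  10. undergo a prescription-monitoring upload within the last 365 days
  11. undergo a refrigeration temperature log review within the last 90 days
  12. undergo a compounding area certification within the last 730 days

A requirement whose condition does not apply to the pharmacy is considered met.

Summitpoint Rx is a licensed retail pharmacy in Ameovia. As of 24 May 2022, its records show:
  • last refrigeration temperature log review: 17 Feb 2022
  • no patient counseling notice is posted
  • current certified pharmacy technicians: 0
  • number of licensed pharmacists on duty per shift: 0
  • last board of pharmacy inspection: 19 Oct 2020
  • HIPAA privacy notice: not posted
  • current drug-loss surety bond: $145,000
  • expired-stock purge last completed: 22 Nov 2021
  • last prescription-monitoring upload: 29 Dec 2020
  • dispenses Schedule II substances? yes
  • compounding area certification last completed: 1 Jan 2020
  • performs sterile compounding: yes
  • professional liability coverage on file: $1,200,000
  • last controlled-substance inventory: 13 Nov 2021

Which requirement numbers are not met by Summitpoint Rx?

1, 2, 4, 5, 6, 8, 9, 10, 11, 12

1. patient counseling notice absent → not met
2. condition 'dispenses Schedule II substances' holds; HIPAA privacy notice absent → not met
3. drug-loss surety bond $145,000 ≥ $135,000 → met
4. professional liability coverage $1,200,000 < $1,250,000 → not met
5. expired-stock purge 183 days ago vs limit 180 → not met
6. certified pharmacy technicians 0 < 4 → not met
7. condition 'performs sterile compounding' holds; controlled-substance inventory 192 days ago vs limit 270 → met
8. licensed pharmacists on duty per shift 0 < 3 → not met
9. board of pharmacy inspection 582 days ago vs limit 540 → not met
10. prescription-monitoring upload 511 days ago vs limit 365 → not met
11. refrigeration temperature log review 96 days ago vs limit 90 → not met
12. compounding area certification 874 days ago vs limit 730 → not met
Not met: 1, 2, 4, 5, 6, 8, 9, 10, 11, 12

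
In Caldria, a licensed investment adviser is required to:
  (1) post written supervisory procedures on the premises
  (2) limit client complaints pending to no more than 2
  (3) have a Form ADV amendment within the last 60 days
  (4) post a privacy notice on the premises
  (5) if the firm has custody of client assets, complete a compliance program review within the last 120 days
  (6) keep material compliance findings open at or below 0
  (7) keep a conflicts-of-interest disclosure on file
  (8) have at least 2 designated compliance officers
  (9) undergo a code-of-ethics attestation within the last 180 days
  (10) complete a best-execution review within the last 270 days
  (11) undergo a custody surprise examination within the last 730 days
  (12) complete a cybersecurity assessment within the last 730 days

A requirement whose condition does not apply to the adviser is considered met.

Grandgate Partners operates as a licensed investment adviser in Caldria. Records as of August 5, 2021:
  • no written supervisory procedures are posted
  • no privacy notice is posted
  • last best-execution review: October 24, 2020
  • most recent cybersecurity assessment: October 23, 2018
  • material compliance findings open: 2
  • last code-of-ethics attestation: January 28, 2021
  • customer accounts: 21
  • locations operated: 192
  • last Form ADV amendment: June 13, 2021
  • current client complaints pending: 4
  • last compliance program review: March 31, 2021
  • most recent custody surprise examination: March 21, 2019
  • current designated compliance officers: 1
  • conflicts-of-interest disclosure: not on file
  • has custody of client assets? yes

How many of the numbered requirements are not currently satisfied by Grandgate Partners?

11

1. written supervisory procedures absent → not met
2. client complaints pending 4 > 2 → not met
3. Form ADV amendment 53 days ago vs limit 60 → met
4. privacy notice absent → not met
5. condition 'has custody of client assets' holds; compliance program review 127 days ago vs limit 120 → not met
6. material compliance findings open 2 > 0 → not met
7. conflicts-of-interest disclosure absent → not met
8. designated compliance officers 1 < 2 → not met
9. code-of-ethics attestation 189 days ago vs limit 180 → not met
10. best-execution review 285 days ago vs limit 270 → not met
11. custody surprise examination 868 days ago vs limit 730 → not met
12. cybersecurity assessment 1017 days ago vs limit 730 → not met
Not met: 11 of 12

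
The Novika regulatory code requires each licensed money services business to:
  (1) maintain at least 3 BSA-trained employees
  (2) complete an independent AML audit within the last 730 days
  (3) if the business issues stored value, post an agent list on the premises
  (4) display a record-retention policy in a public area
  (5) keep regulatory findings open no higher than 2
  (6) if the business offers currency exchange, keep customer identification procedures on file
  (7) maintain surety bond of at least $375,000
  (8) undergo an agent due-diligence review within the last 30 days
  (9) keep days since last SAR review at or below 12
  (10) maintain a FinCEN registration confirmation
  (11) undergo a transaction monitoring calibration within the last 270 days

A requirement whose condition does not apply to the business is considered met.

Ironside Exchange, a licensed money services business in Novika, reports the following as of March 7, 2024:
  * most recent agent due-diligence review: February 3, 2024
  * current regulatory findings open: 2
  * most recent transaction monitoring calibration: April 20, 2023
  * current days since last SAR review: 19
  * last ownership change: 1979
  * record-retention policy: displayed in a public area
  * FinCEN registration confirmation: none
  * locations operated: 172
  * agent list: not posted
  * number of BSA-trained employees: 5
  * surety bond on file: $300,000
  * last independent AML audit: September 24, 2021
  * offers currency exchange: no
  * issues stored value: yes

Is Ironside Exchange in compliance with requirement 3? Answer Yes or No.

3. condition 'issues stored value' holds; agent list absent → not met

No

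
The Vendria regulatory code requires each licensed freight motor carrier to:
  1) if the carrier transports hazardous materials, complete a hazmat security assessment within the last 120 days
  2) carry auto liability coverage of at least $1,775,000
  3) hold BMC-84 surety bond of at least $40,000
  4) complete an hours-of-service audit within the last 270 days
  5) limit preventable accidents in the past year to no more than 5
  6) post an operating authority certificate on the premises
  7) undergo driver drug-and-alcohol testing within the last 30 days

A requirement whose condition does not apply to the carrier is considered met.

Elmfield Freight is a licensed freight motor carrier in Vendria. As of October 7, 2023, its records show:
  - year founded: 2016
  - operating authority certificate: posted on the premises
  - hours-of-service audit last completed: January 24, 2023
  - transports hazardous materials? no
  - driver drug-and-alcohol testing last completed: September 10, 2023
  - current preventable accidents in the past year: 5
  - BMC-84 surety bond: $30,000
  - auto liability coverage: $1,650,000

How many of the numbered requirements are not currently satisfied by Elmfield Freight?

2

1. condition 'transports hazardous materials' does not hold → requirement n/a → met
2. auto liability coverage $1,650,000 < $1,775,000 → not met
3. BMC-84 surety bond $30,000 < $40,000 → not met
4. hours-of-service audit 256 days ago vs limit 270 → met
5. preventable accidents in the past year 5 ≤ 5 → met
6. operating authority certificate present → met
7. driver drug-and-alcohol testing 27 days ago vs limit 30 → met
Not met: 2 of 7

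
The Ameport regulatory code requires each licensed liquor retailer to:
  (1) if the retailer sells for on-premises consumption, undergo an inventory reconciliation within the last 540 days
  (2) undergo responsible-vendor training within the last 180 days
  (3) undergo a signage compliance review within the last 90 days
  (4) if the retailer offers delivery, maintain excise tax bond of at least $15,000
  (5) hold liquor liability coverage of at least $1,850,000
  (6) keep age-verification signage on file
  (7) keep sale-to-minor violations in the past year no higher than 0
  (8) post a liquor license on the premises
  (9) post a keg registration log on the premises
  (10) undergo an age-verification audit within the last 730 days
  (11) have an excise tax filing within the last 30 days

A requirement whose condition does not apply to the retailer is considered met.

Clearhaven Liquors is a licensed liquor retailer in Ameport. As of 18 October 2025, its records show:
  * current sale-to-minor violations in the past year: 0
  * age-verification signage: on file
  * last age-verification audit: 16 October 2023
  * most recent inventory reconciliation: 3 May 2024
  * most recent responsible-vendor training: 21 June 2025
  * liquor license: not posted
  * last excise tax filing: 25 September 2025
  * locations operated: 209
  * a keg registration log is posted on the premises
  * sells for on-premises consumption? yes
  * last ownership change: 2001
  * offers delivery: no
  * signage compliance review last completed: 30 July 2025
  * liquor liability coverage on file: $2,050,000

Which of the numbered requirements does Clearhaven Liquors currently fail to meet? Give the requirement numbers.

1. condition 'sells for on-premises consumption' holds; inventory reconciliation 533 days ago vs limit 540 → met
2. responsible-vendor training 119 days ago vs limit 180 → met
3. signage compliance review 80 days ago vs limit 90 → met
4. condition 'offers delivery' does not hold → requirement n/a → met
5. liquor liability coverage $2,050,000 ≥ $1,850,000 → met
6. age-verification signage present → met
7. sale-to-minor violations in the past year 0 ≤ 0 → met
8. liquor license absent → not met
9. keg registration log present → met
10. age-verification audit 733 days ago vs limit 730 → not met
11. excise tax filing 23 days ago vs limit 30 → met
Not met: 8, 10

8, 10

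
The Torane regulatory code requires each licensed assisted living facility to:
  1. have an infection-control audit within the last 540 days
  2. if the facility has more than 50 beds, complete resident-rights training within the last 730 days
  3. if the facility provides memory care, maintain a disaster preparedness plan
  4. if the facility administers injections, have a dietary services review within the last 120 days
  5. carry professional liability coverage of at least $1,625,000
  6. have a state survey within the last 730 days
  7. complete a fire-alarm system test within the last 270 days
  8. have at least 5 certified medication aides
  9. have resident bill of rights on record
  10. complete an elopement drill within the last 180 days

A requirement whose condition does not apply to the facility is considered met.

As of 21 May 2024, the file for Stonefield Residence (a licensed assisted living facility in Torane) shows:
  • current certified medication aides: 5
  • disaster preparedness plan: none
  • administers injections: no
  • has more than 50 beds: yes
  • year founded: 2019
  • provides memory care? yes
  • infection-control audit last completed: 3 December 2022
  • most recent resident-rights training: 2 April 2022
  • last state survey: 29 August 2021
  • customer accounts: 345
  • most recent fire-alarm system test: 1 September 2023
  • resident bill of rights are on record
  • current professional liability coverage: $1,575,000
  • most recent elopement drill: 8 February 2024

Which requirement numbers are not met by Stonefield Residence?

1. infection-control audit 535 days ago vs limit 540 → met
2. condition 'has more than 50 beds' holds; resident-rights training 780 days ago vs limit 730 → not met
3. condition 'provides memory care' holds; disaster preparedness plan absent → not met
4. condition 'administers injections' does not hold → requirement n/a → met
5. professional liability coverage $1,575,000 < $1,625,000 → not met
6. state survey 996 days ago vs limit 730 → not met
7. fire-alarm system test 263 days ago vs limit 270 → met
8. certified medication aides 5 ≥ 5 → met
9. resident bill of rights present → met
10. elopement drill 103 days ago vs limit 180 → met
Not met: 2, 3, 5, 6

2, 3, 5, 6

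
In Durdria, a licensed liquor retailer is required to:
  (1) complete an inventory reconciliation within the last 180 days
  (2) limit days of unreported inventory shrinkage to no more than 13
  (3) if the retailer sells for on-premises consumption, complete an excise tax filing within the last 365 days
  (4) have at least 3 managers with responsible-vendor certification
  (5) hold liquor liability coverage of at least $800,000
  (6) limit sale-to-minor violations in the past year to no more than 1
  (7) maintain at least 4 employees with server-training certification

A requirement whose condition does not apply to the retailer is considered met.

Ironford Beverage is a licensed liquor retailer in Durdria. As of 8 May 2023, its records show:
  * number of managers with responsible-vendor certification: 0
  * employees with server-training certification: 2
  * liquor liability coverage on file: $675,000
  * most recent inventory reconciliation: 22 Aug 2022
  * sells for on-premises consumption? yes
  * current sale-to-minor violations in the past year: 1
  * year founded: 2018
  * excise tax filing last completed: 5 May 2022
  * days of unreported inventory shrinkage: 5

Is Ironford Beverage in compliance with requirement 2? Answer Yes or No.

2. days of unreported inventory shrinkage 5 ≤ 13 → met

Yes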